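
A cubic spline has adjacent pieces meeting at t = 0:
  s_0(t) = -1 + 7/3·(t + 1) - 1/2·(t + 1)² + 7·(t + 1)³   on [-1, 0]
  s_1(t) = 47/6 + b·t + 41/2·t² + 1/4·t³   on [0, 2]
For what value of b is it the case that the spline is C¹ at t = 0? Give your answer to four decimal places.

22.3333

s_0'(t) = 7/3 - 1·(t + 1) + 21·(t + 1)², so s_0'(0) = 67/3. On the right, s_1'(0) = b, so b = 67/3.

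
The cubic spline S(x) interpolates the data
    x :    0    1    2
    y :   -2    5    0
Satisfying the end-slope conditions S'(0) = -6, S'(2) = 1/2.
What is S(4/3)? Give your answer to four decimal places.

4.0926

Let m_i = S''(x_i). Step sizes h_i = 1, 1; slopes of the chords Δ_i = (y_(i+1) - y_i)/h_i = 7, -5.
  1·m_0 + 4·m_1 + 1·m_2 = 6(Δ_1 - Δ_0) = -72
Clamped end conditions give two more equations: 2h_0·m_0 + h_0·m_1 = 6(Δ_0 - S'(0)) = 78 and h_1·m_1 + 2h_1·m_2 = 6(S'(2) - Δ_1) = 33.
Solving: m_0 = 241/4, m_1 = -85/2, m_2 = 151/4.
On [1, 2], S(x) = 5 + 23/8·(x - 1) - 85/4·(x - 1)² + 107/8·(x - 1)³.
With (x - 1) = 1/3: S(4/3) = 221/54.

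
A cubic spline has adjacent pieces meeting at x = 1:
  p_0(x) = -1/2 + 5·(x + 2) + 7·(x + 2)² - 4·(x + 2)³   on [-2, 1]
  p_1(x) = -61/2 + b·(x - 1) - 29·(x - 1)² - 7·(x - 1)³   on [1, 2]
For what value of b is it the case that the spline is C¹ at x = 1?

p_0'(x) = 5 + 14·(x + 2) - 12·(x + 2)², so p_0'(1) = -61. On the right, p_1'(1) = b, so b = -61.

-61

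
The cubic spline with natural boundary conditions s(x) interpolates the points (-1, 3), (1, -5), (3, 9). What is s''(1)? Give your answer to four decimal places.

With M_i denoting the second derivative at x_i, h_i = 2, 2, and Δ_i = (y_(i+1) − y_i)/h_i = -4, 7:
  2·M_0 + 8·M_1 + 2·M_2 = 6(Δ_1 - Δ_0) = 66
Natural end conditions: M_0 = M_2 = 0.
Solving: M_0 = 0, M_1 = 33/4, M_2 = 0.

8.2500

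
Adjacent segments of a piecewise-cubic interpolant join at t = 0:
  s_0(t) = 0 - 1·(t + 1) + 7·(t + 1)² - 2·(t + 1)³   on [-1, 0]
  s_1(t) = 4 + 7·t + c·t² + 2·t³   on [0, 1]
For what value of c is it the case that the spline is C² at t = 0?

1

s_0''(t) = 14 - 12·(t + 1), so s_0''(0) = 2. On the right, s_1''(0) = 2c, so c = 1.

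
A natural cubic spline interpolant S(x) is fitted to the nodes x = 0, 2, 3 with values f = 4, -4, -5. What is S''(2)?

Write M_i for S''(x_i). With h_i = 2, 1 and divided differences Δ_i = -4, -1, the continuity of S' gives the tridiagonal system
  2·M_0 + 6·M_1 + 1·M_2 = 6(Δ_1 - Δ_0) = 18
Natural end conditions: M_0 = M_2 = 0.
Solving: M_0 = 0, M_1 = 3, M_2 = 0.

3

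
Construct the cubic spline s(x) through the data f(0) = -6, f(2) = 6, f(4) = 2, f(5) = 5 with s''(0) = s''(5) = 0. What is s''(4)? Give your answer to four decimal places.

Let M_i = s''(x_i). Step sizes h_i = 2, 2, 1; slopes of the chords Δ_i = (y_(i+1) - y_i)/h_i = 6, -2, 3.
  2·M_0 + 8·M_1 + 2·M_2 = 6(Δ_1 - Δ_0) = -48
  2·M_1 + 6·M_2 + 1·M_3 = 6(Δ_2 - Δ_1) = 30
Natural end conditions: M_0 = M_3 = 0.
Hence M_0 = 0, M_1 = -87/11, M_2 = 84/11, M_3 = 0.

7.6364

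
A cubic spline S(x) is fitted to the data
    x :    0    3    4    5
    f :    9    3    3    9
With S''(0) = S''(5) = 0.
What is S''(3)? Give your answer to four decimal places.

0.3871

With M_i denoting the second derivative at x_i, h_i = 3, 1, 1, and Δ_i = (y_(i+1) − y_i)/h_i = -2, 0, 6:
  3·M_0 + 8·M_1 + 1·M_2 = 6(Δ_1 - Δ_0) = 12
  1·M_1 + 4·M_2 + 1·M_3 = 6(Δ_2 - Δ_1) = 36
Natural end conditions: M_0 = M_3 = 0.
Solving the tridiagonal system: M_0 = 0, M_1 = 12/31, M_2 = 276/31, M_3 = 0.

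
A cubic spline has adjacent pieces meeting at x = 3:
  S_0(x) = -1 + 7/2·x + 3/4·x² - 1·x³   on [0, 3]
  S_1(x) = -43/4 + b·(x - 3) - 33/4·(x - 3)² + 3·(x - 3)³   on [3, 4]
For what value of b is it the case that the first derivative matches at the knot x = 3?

S_0'(x) = 7/2 + 3/2·x - 3·x², so S_0'(3) = -19. On the right, S_1'(3) = b, so b = -19.

-19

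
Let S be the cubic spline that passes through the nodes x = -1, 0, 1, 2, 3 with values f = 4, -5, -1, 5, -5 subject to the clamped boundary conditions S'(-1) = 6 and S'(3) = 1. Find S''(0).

34

With σ_i denoting the second derivative at x_i, h_i = 1, 1, 1, 1, and Δ_i = (y_(i+1) − y_i)/h_i = -9, 4, 6, -10:
  1·σ_0 + 4·σ_1 + 1·σ_2 = 6(Δ_1 - Δ_0) = 78
  1·σ_1 + 4·σ_2 + 1·σ_3 = 6(Δ_2 - Δ_1) = 12
  1·σ_2 + 4·σ_3 + 1·σ_4 = 6(Δ_3 - Δ_2) = -96
Clamped end conditions give two more equations: 2h_0·σ_0 + h_0·σ_1 = 6(Δ_0 - S'(-1)) = -90 and h_3·σ_3 + 2h_3·σ_4 = 6(S'(3) - Δ_3) = 66.
Forward elimination and back-substitution give σ_0 = -62, σ_1 = 34, σ_2 = 4, σ_3 = -38, σ_4 = 52.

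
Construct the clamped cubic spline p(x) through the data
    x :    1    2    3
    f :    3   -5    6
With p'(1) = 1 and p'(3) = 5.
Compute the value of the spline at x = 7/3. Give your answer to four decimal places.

Write M_i for p''(x_i). With h_i = 1, 1 and divided differences Δ_i = -8, 11, the continuity of p' gives the tridiagonal system
  1·M_0 + 4·M_1 + 1·M_2 = 6(Δ_1 - Δ_0) = 114
Clamped end conditions give two more equations: 2h_0·M_0 + h_0·M_1 = 6(Δ_0 - p'(1)) = -54 and h_1·M_1 + 2h_1·M_2 = 6(p'(3) - Δ_1) = -36.
Solving: M_0 = -107/2, M_1 = 53, M_2 = -89/2.
On [2, 3], p(x) = -5 + 3/4·(x - 2) + 53/2·(x - 2)² - 65/4·(x - 2)³.
With (x - 2) = 1/3: p(7/3) = -65/27.

-2.4074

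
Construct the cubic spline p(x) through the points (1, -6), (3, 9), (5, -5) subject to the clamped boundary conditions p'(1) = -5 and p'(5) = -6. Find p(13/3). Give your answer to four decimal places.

0.8704

Write M_i for p''(x_i). With h_i = 2, 2 and divided differences Δ_i = 15/2, -7, the continuity of p' gives the tridiagonal system
  2·M_0 + 8·M_1 + 2·M_2 = 6(Δ_1 - Δ_0) = -87
Clamped end conditions give two more equations: 2h_0·M_0 + h_0·M_1 = 6(Δ_0 - p'(1)) = 75 and h_1·M_1 + 2h_1·M_2 = 6(p'(5) - Δ_1) = 6.
Hence M_0 = 235/8, M_1 = -85/4, M_2 = 97/8.
On [3, 5], p(x) = 9 + 25/8·(x - 3) - 85/8·(x - 3)² + 89/32·(x - 3)³.
With (x - 3) = 4/3: p(13/3) = 47/54.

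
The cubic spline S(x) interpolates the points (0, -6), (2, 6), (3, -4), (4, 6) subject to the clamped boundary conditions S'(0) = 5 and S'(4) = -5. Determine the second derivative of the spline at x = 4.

-73

Put M_i = S'' at the i-th knot. Here h = (2, 1, 1) and Δ = (6, -10, 10), so the interior equations h_(i-1)·M_(i-1) + 2(h_(i-1)+h_i)·M_i + h_i·M_(i+1) = 6(Δ_i − Δ_(i-1)) read
  2·M_0 + 6·M_1 + 1·M_2 = 6(Δ_1 - Δ_0) = -96
  1·M_1 + 4·M_2 + 1·M_3 = 6(Δ_2 - Δ_1) = 120
Clamped end conditions give two more equations: 2h_0·M_0 + h_0·M_1 = 6(Δ_0 - S'(0)) = 6 and h_2·M_2 + 2h_2·M_3 = 6(S'(4) - Δ_2) = -90.
Forward elimination and back-substitution give M_0 = 17, M_1 = -31, M_2 = 56, M_3 = -73.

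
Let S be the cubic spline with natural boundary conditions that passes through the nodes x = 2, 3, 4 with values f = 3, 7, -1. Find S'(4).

Write σ_i for S''(x_i). With h_i = 1, 1 and divided differences Δ_i = 4, -8, the continuity of S' gives the tridiagonal system
  1·σ_0 + 4·σ_1 + 1·σ_2 = 6(Δ_1 - Δ_0) = -72
Natural end conditions: σ_0 = σ_2 = 0.
Solving the tridiagonal system: σ_0 = 0, σ_1 = -18, σ_2 = 0.
On [3, 4], S'(x) = b_1 + 2c_1·(x - 3) + 3d_1·(x - 3)² with b_1 = Δ_1 - h_1(2σ_1 + σ_2)/6 = -2, c_1 = σ_1/2 = -9, d_1 = (σ_2 - σ_1)/(6h_1) = 3. So S'(4) = -11.

-11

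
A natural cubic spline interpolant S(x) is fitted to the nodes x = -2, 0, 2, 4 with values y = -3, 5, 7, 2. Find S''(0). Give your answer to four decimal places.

Put m_i = S'' at the i-th knot. Here h = (2, 2, 2) and Δ = (4, 1, -5/2), so the interior equations h_(i-1)·m_(i-1) + 2(h_(i-1)+h_i)·m_i + h_i·m_(i+1) = 6(Δ_i − Δ_(i-1)) read
  2·m_0 + 8·m_1 + 2·m_2 = 6(Δ_1 - Δ_0) = -18
  2·m_1 + 8·m_2 + 2·m_3 = 6(Δ_2 - Δ_1) = -21
Natural end conditions: m_0 = m_3 = 0.
Solving the tridiagonal system: m_0 = 0, m_1 = -17/10, m_2 = -11/5, m_3 = 0.

-1.7000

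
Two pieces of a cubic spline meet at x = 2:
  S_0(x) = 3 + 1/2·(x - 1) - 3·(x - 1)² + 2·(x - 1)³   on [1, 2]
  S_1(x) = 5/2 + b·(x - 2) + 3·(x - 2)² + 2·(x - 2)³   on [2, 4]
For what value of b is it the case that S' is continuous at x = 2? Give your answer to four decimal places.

S_0'(x) = 1/2 - 6·(x - 1) + 6·(x - 1)², so S_0'(2) = 1/2. On the right, S_1'(2) = b, so b = 1/2.

0.5000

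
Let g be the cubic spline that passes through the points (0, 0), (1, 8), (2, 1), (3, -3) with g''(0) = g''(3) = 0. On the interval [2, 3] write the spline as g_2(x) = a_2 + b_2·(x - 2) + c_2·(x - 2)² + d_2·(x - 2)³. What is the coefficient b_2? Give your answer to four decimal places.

Let σ_i = g''(x_i). Step sizes h_i = 1, 1, 1; slopes of the chords Δ_i = (y_(i+1) - y_i)/h_i = 8, -7, -4.
  1·σ_0 + 4·σ_1 + 1·σ_2 = 6(Δ_1 - Δ_0) = -90
  1·σ_1 + 4·σ_2 + 1·σ_3 = 6(Δ_2 - Δ_1) = 18
Natural end conditions: σ_0 = σ_3 = 0.
Solving: σ_0 = 0, σ_1 = -126/5, σ_2 = 54/5, σ_3 = 0.
On [2, 3], with g_2(x) = a_2 + b_2·(x - 2) + c_2·(x - 2)² + d_2·(x - 2)³: c_2 = σ_2/2 = 27/5, d_2 = (σ_3 - σ_2)/(6h_2) = -9/5, b_2 = Δ_2 - h_2(2σ_2 + σ_3)/6 = -38/5.

-7.6000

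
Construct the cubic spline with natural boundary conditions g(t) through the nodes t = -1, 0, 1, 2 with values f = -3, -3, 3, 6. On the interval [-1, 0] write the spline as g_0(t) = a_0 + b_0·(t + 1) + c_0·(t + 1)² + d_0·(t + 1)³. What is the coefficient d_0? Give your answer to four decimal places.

Let σ_i = g''(x_i). Step sizes h_i = 1, 1, 1; slopes of the chords Δ_i = (y_(i+1) - y_i)/h_i = 0, 6, 3.
  1·σ_0 + 4·σ_1 + 1·σ_2 = 6(Δ_1 - Δ_0) = 36
  1·σ_1 + 4·σ_2 + 1·σ_3 = 6(Δ_2 - Δ_1) = -18
Natural end conditions: σ_0 = σ_3 = 0.
Hence σ_0 = 0, σ_1 = 54/5, σ_2 = -36/5, σ_3 = 0.
On [-1, 0], with g_0(t) = a_0 + b_0·(t + 1) + c_0·(t + 1)² + d_0·(t + 1)³: c_0 = σ_0/2 = 0, d_0 = (σ_1 - σ_0)/(6h_0) = 9/5, b_0 = Δ_0 - h_0(2σ_0 + σ_1)/6 = -9/5.

1.8000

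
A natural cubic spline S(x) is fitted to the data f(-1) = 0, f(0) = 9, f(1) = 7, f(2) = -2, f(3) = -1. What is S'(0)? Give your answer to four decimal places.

4.4643

Put M_i = S'' at the i-th knot. Here h = (1, 1, 1, 1) and Δ = (9, -2, -9, 1), so the interior equations h_(i-1)·M_(i-1) + 2(h_(i-1)+h_i)·M_i + h_i·M_(i+1) = 6(Δ_i − Δ_(i-1)) read
  1·M_0 + 4·M_1 + 1·M_2 = 6(Δ_1 - Δ_0) = -66
  1·M_1 + 4·M_2 + 1·M_3 = 6(Δ_2 - Δ_1) = -42
  1·M_2 + 4·M_3 + 1·M_4 = 6(Δ_3 - Δ_2) = 60
Natural end conditions: M_0 = M_4 = 0.
Solving: M_0 = 0, M_1 = -381/28, M_2 = -81/7, M_3 = 501/28, M_4 = 0.
On [0, 1], S'(x) = b_1 + 2c_1·x + 3d_1·x² with b_1 = Δ_1 - h_1(2M_1 + M_2)/6 = 125/28, c_1 = M_1/2 = -381/56, d_1 = (M_2 - M_1)/(6h_1) = 19/56. So S'(0) = 125/28.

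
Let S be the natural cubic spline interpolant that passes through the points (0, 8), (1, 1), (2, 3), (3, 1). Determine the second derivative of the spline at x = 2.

Write M_i for S''(x_i). With h_i = 1, 1, 1 and divided differences Δ_i = -7, 2, -2, the continuity of S' gives the tridiagonal system
  1·M_0 + 4·M_1 + 1·M_2 = 6(Δ_1 - Δ_0) = 54
  1·M_1 + 4·M_2 + 1·M_3 = 6(Δ_2 - Δ_1) = -24
Natural end conditions: M_0 = M_3 = 0.
Solving: M_0 = 0, M_1 = 16, M_2 = -10, M_3 = 0.

-10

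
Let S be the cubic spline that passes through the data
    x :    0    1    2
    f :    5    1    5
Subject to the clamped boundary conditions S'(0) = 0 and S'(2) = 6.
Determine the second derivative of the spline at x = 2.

-3

Put M_i = S'' at the i-th knot. Here h = (1, 1) and Δ = (-4, 4), so the interior equations h_(i-1)·M_(i-1) + 2(h_(i-1)+h_i)·M_i + h_i·M_(i+1) = 6(Δ_i − Δ_(i-1)) read
  1·M_0 + 4·M_1 + 1·M_2 = 6(Δ_1 - Δ_0) = 48
Clamped end conditions give two more equations: 2h_0·M_0 + h_0·M_1 = 6(Δ_0 - S'(0)) = -24 and h_1·M_1 + 2h_1·M_2 = 6(S'(2) - Δ_1) = 12.
Solving the tridiagonal system: M_0 = -21, M_1 = 18, M_2 = -3.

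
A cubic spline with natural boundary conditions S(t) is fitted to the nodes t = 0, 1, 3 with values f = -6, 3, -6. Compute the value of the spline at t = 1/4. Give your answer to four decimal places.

-3.2227

Write M_i for S''(x_i). With h_i = 1, 2 and divided differences Δ_i = 9, -9/2, the continuity of S' gives the tridiagonal system
  1·M_0 + 6·M_1 + 2·M_2 = 6(Δ_1 - Δ_0) = -81
Natural end conditions: M_0 = M_2 = 0.
Solving: M_0 = 0, M_1 = -27/2, M_2 = 0.
On [0, 1], S(t) = -6 + 45/4·t + 0·t² - 9/4·t³.
With t = 1/4: S(1/4) = -825/256.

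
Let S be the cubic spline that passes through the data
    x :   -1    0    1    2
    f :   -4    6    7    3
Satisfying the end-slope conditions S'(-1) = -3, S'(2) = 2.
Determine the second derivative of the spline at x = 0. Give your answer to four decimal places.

Put M_i = S'' at the i-th knot. Here h = (1, 1, 1) and Δ = (10, 1, -4), so the interior equations h_(i-1)·M_(i-1) + 2(h_(i-1)+h_i)·M_i + h_i·M_(i+1) = 6(Δ_i − Δ_(i-1)) read
  1·M_0 + 4·M_1 + 1·M_2 = 6(Δ_1 - Δ_0) = -54
  1·M_1 + 4·M_2 + 1·M_3 = 6(Δ_2 - Δ_1) = -30
Clamped end conditions give two more equations: 2h_0·M_0 + h_0·M_1 = 6(Δ_0 - S'(-1)) = 78 and h_2·M_2 + 2h_2·M_3 = 6(S'(2) - Δ_2) = 36.
Solving the tridiagonal system: M_0 = 154/3, M_1 = -74/3, M_2 = -20/3, M_3 = 64/3.

-24.6667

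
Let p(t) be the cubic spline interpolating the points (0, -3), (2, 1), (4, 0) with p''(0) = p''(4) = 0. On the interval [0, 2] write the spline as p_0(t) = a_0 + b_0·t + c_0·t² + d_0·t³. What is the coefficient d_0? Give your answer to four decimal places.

With M_i denoting the second derivative at x_i, h_i = 2, 2, and Δ_i = (y_(i+1) − y_i)/h_i = 2, -1/2:
  2·M_0 + 8·M_1 + 2·M_2 = 6(Δ_1 - Δ_0) = -15
Natural end conditions: M_0 = M_2 = 0.
Hence M_0 = 0, M_1 = -15/8, M_2 = 0.
On [0, 2], with p_0(t) = a_0 + b_0·t + c_0·t² + d_0·t³: c_0 = M_0/2 = 0, d_0 = (M_1 - M_0)/(6h_0) = -5/32, b_0 = Δ_0 - h_0(2M_0 + M_1)/6 = 21/8.

-0.1563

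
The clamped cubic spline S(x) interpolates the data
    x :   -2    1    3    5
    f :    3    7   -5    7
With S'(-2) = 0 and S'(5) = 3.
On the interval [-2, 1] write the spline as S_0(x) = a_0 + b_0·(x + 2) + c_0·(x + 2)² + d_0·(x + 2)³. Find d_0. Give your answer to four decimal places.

Put m_i = S'' at the i-th knot. Here h = (3, 2, 2) and Δ = (4/3, -6, 6), so the interior equations h_(i-1)·m_(i-1) + 2(h_(i-1)+h_i)·m_i + h_i·m_(i+1) = 6(Δ_i − Δ_(i-1)) read
  3·m_0 + 10·m_1 + 2·m_2 = 6(Δ_1 - Δ_0) = -44
  2·m_1 + 8·m_2 + 2·m_3 = 6(Δ_2 - Δ_1) = 72
Clamped end conditions give two more equations: 2h_0·m_0 + h_0·m_1 = 6(Δ_0 - S'(-2)) = 8 and h_2·m_2 + 2h_2·m_3 = 6(S'(5) - Δ_2) = -18.
Solving the tridiagonal system: m_0 = 646/111, m_1 = -332/37, m_2 = 523/37, m_3 = -428/37.
On [-2, 1], with S_0(x) = a_0 + b_0·(x + 2) + c_0·(x + 2)² + d_0·(x + 2)³: c_0 = m_0/2 = 323/111, d_0 = (m_1 - m_0)/(6h_0) = -821/999, b_0 = Δ_0 - h_0(2m_0 + m_1)/6 = 0.

-0.8218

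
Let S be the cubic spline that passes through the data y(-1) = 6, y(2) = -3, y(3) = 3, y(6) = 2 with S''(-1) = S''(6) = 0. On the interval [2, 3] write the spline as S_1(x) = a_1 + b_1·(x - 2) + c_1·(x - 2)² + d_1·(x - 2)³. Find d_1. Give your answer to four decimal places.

Let M_i = S''(x_i). Step sizes h_i = 3, 1, 3; slopes of the chords Δ_i = (y_(i+1) - y_i)/h_i = -3, 6, -1/3.
  3·M_0 + 8·M_1 + 1·M_2 = 6(Δ_1 - Δ_0) = 54
  1·M_1 + 8·M_2 + 3·M_3 = 6(Δ_2 - Δ_1) = -38
Natural end conditions: M_0 = M_3 = 0.
Solving: M_0 = 0, M_1 = 470/63, M_2 = -358/63, M_3 = 0.
On [2, 3], with S_1(x) = a_1 + b_1·(x - 2) + c_1·(x - 2)² + d_1·(x - 2)³: c_1 = M_1/2 = 235/63, d_1 = (M_2 - M_1)/(6h_1) = -46/21, b_1 = Δ_1 - h_1(2M_1 + M_2)/6 = 281/63.

-2.1905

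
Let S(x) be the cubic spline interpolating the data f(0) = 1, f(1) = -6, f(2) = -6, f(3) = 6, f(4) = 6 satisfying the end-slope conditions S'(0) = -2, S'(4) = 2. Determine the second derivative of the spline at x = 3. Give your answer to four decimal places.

-28.7857

Put m_i = S'' at the i-th knot. Here h = (1, 1, 1, 1) and Δ = (-7, 0, 12, 0), so the interior equations h_(i-1)·m_(i-1) + 2(h_(i-1)+h_i)·m_i + h_i·m_(i+1) = 6(Δ_i − Δ_(i-1)) read
  1·m_0 + 4·m_1 + 1·m_2 = 6(Δ_1 - Δ_0) = 42
  1·m_1 + 4·m_2 + 1·m_3 = 6(Δ_2 - Δ_1) = 72
  1·m_2 + 4·m_3 + 1·m_4 = 6(Δ_3 - Δ_2) = -72
Clamped end conditions give two more equations: 2h_0·m_0 + h_0·m_1 = 6(Δ_0 - S'(0)) = -30 and h_3·m_3 + 2h_3·m_4 = 6(S'(4) - Δ_3) = 12.
Forward elimination and back-substitution give m_0 = -557/28, m_1 = 137/14, m_2 = 91/4, m_3 = -403/14, m_4 = 571/28.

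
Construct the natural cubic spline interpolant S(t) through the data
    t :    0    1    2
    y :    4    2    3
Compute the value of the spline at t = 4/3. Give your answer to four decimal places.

2.0556

With m_i denoting the second derivative at x_i, h_i = 1, 1, and Δ_i = (y_(i+1) − y_i)/h_i = -2, 1:
  1·m_0 + 4·m_1 + 1·m_2 = 6(Δ_1 - Δ_0) = 18
Natural end conditions: m_0 = m_2 = 0.
Forward elimination and back-substitution give m_0 = 0, m_1 = 9/2, m_2 = 0.
On [1, 2], S(t) = 2 - 1/2·(t - 1) + 9/4·(t - 1)² - 3/4·(t - 1)³.
With (t - 1) = 1/3: S(4/3) = 37/18.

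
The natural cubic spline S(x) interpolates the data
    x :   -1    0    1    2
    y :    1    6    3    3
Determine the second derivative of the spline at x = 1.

8

With M_i denoting the second derivative at x_i, h_i = 1, 1, 1, and Δ_i = (y_(i+1) − y_i)/h_i = 5, -3, 0:
  1·M_0 + 4·M_1 + 1·M_2 = 6(Δ_1 - Δ_0) = -48
  1·M_1 + 4·M_2 + 1·M_3 = 6(Δ_2 - Δ_1) = 18
Natural end conditions: M_0 = M_3 = 0.
Solving the tridiagonal system: M_0 = 0, M_1 = -14, M_2 = 8, M_3 = 0.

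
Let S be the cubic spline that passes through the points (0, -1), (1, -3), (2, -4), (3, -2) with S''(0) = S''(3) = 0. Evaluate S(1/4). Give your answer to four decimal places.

-1.5156

With σ_i denoting the second derivative at x_i, h_i = 1, 1, 1, and Δ_i = (y_(i+1) − y_i)/h_i = -2, -1, 2:
  1·σ_0 + 4·σ_1 + 1·σ_2 = 6(Δ_1 - Δ_0) = 6
  1·σ_1 + 4·σ_2 + 1·σ_3 = 6(Δ_2 - Δ_1) = 18
Natural end conditions: σ_0 = σ_3 = 0.
Hence σ_0 = 0, σ_1 = 2/5, σ_2 = 22/5, σ_3 = 0.
On [0, 1], S(x) = -1 - 31/15·x + 0·x² + 1/15·x³.
With x = 1/4: S(1/4) = -97/64.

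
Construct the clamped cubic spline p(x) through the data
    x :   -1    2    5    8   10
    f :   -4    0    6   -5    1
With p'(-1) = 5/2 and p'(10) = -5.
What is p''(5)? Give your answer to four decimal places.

-5.6667

Let m_i = p''(x_i). Step sizes h_i = 3, 3, 3, 2; slopes of the chords Δ_i = (y_(i+1) - y_i)/h_i = 4/3, 2, -11/3, 3.
  3·m_0 + 12·m_1 + 3·m_2 = 6(Δ_1 - Δ_0) = 4
  3·m_1 + 12·m_2 + 3·m_3 = 6(Δ_2 - Δ_1) = -34
  3·m_2 + 10·m_3 + 2·m_4 = 6(Δ_3 - Δ_2) = 40
Clamped end conditions give two more equations: 2h_0·m_0 + h_0·m_1 = 6(Δ_0 - p'(-1)) = -7 and h_3·m_3 + 2h_3·m_4 = 6(p'(10) - Δ_3) = -48.
Solving: m_0 = -7/3, m_1 = 7/3, m_2 = -17/3, m_3 = 9, m_4 = -33/2.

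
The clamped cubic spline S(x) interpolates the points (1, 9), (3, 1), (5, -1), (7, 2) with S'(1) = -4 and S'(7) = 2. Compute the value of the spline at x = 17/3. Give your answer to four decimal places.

-0.3407

Put M_i = S'' at the i-th knot. Here h = (2, 2, 2) and Δ = (-4, -1, 3/2), so the interior equations h_(i-1)·M_(i-1) + 2(h_(i-1)+h_i)·M_i + h_i·M_(i+1) = 6(Δ_i − Δ_(i-1)) read
  2·M_0 + 8·M_1 + 2·M_2 = 6(Δ_1 - Δ_0) = 18
  2·M_1 + 8·M_2 + 2·M_3 = 6(Δ_2 - Δ_1) = 15
Clamped end conditions give two more equations: 2h_0·M_0 + h_0·M_1 = 6(Δ_0 - S'(1)) = 0 and h_2·M_2 + 2h_2·M_3 = 6(S'(7) - Δ_2) = 3.
Solving: M_0 = -11/10, M_1 = 11/5, M_2 = 13/10, M_3 = 1/10.
On [5, 7], S(x) = -1 + 3/5·(x - 5) + 13/20·(x - 5)² - 1/10·(x - 5)³.
With (x - 5) = 2/3: S(17/3) = -46/135.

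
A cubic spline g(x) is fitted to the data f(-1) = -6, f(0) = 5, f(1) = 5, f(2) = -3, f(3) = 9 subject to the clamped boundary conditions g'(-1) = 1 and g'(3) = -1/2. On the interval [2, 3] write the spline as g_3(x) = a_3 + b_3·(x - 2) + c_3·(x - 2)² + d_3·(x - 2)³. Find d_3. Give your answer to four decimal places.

-18.8661

With σ_i denoting the second derivative at x_i, h_i = 1, 1, 1, 1, and Δ_i = (y_(i+1) − y_i)/h_i = 11, 0, -8, 12:
  1·σ_0 + 4·σ_1 + 1·σ_2 = 6(Δ_1 - Δ_0) = -66
  1·σ_1 + 4·σ_2 + 1·σ_3 = 6(Δ_2 - Δ_1) = -48
  1·σ_2 + 4·σ_3 + 1·σ_4 = 6(Δ_3 - Δ_2) = 120
Clamped end conditions give two more equations: 2h_0·σ_0 + h_0·σ_1 = 6(Δ_0 - g'(-1)) = 60 and h_3·σ_3 + 2h_3·σ_4 = 6(g'(3) - Δ_3) = -75.
Forward elimination and back-substitution give σ_0 = 2295/56, σ_1 = -615/28, σ_2 = -153/8, σ_3 = 1413/28, σ_4 = -3513/56.
On [2, 3], with g_3(x) = a_3 + b_3·(x - 2) + c_3·(x - 2)² + d_3·(x - 2)³: c_3 = σ_3/2 = 1413/56, d_3 = (σ_4 - σ_3)/(6h_3) = -2113/112, b_3 = Δ_3 - h_3(2σ_3 + σ_4)/6 = 631/112.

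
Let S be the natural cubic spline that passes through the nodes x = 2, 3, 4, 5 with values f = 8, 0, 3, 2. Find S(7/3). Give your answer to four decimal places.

Let M_i = S''(x_i). Step sizes h_i = 1, 1, 1; slopes of the chords Δ_i = (y_(i+1) - y_i)/h_i = -8, 3, -1.
  1·M_0 + 4·M_1 + 1·M_2 = 6(Δ_1 - Δ_0) = 66
  1·M_1 + 4·M_2 + 1·M_3 = 6(Δ_2 - Δ_1) = -24
Natural end conditions: M_0 = M_3 = 0.
Hence M_0 = 0, M_1 = 96/5, M_2 = -54/5, M_3 = 0.
On [2, 3], S(x) = 8 - 56/5·(x - 2) + 0·(x - 2)² + 16/5·(x - 2)³.
With (x - 2) = 1/3: S(7/3) = 592/135.

4.3852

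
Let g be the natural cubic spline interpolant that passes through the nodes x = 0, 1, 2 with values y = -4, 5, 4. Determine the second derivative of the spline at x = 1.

Let M_i = g''(x_i). Step sizes h_i = 1, 1; slopes of the chords Δ_i = (y_(i+1) - y_i)/h_i = 9, -1.
  1·M_0 + 4·M_1 + 1·M_2 = 6(Δ_1 - Δ_0) = -60
Natural end conditions: M_0 = M_2 = 0.
Solving the tridiagonal system: M_0 = 0, M_1 = -15, M_2 = 0.

-15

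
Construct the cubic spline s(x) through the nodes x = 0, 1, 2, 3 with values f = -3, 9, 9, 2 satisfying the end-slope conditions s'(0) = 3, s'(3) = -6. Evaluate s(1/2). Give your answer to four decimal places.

2.1500

Let m_i = s''(x_i). Step sizes h_i = 1, 1, 1; slopes of the chords Δ_i = (y_(i+1) - y_i)/h_i = 12, 0, -7.
  1·m_0 + 4·m_1 + 1·m_2 = 6(Δ_1 - Δ_0) = -72
  1·m_1 + 4·m_2 + 1·m_3 = 6(Δ_2 - Δ_1) = -42
Clamped end conditions give two more equations: 2h_0·m_0 + h_0·m_1 = 6(Δ_0 - s'(0)) = 54 and h_2·m_2 + 2h_2·m_3 = 6(s'(3) - Δ_2) = 6.
Hence m_0 = 202/5, m_1 = -134/5, m_2 = -26/5, m_3 = 28/5.
On [0, 1], s(x) = -3 + 3·x + 101/5·x² - 56/5·x³.
With x = 1/2: s(1/2) = 43/20.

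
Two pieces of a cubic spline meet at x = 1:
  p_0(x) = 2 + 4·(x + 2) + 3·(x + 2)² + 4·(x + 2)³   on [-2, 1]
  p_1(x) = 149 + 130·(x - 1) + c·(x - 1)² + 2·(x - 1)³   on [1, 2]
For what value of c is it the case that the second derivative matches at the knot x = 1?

p_0''(x) = 6 + 24·(x + 2), so p_0''(1) = 78. On the right, p_1''(1) = 2c, so c = 39.

39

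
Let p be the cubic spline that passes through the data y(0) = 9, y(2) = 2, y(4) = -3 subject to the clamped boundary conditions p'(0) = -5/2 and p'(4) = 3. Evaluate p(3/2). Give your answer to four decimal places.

Put m_i = p'' at the i-th knot. Here h = (2, 2) and Δ = (-7/2, -5/2), so the interior equations h_(i-1)·m_(i-1) + 2(h_(i-1)+h_i)·m_i + h_i·m_(i+1) = 6(Δ_i − Δ_(i-1)) read
  2·m_0 + 8·m_1 + 2·m_2 = 6(Δ_1 - Δ_0) = 6
Clamped end conditions give two more equations: 2h_0·m_0 + h_0·m_1 = 6(Δ_0 - p'(0)) = -6 and h_1·m_1 + 2h_1·m_2 = 6(p'(4) - Δ_1) = 33.
Forward elimination and back-substitution give m_0 = -7/8, m_1 = -5/4, m_2 = 71/8.
On [0, 2], p(x) = 9 - 5/2·x - 7/16·x² - 1/32·x³.
With x = 3/2: p(3/2) = 1065/256.

4.1602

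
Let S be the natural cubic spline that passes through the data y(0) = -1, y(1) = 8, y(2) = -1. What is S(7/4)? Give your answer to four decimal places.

Let σ_i = S''(x_i). Step sizes h_i = 1, 1; slopes of the chords Δ_i = (y_(i+1) - y_i)/h_i = 9, -9.
  1·σ_0 + 4·σ_1 + 1·σ_2 = 6(Δ_1 - Δ_0) = -108
Natural end conditions: σ_0 = σ_2 = 0.
Solving: σ_0 = 0, σ_1 = -27, σ_2 = 0.
On [1, 2], S(t) = 8 + 0·(t - 1) - 27/2·(t - 1)² + 9/2·(t - 1)³.
With (t - 1) = 3/4: S(7/4) = 295/128.

2.3047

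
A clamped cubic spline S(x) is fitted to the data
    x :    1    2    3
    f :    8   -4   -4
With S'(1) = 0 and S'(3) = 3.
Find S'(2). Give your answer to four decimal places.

Put σ_i = S'' at the i-th knot. Here h = (1, 1) and Δ = (-12, 0), so the interior equations h_(i-1)·σ_(i-1) + 2(h_(i-1)+h_i)·σ_i + h_i·σ_(i+1) = 6(Δ_i − Δ_(i-1)) read
  1·σ_0 + 4·σ_1 + 1·σ_2 = 6(Δ_1 - Δ_0) = 72
Clamped end conditions give two more equations: 2h_0·σ_0 + h_0·σ_1 = 6(Δ_0 - S'(1)) = -72 and h_1·σ_1 + 2h_1·σ_2 = 6(S'(3) - Δ_1) = 18.
Forward elimination and back-substitution give σ_0 = -105/2, σ_1 = 33, σ_2 = -15/2.
On [2, 3], S'(x) = b_1 + 2c_1·(x - 2) + 3d_1·(x - 2)² with b_1 = Δ_1 - h_1(2σ_1 + σ_2)/6 = -39/4, c_1 = σ_1/2 = 33/2, d_1 = (σ_2 - σ_1)/(6h_1) = -27/4. So S'(2) = -39/4.

-9.7500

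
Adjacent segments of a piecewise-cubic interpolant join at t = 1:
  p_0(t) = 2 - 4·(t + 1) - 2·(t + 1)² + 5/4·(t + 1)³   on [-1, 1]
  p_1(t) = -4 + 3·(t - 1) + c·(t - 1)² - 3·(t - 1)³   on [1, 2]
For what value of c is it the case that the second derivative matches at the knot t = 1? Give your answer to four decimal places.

p_0''(t) = -4 + 15/2·(t + 1), so p_0''(1) = 11. On the right, p_1''(1) = 2c, so c = 11/2.

5.5000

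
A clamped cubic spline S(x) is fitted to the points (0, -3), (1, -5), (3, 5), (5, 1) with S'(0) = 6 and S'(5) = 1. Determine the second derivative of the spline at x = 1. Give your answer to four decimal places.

16.3478

Let m_i = S''(x_i). Step sizes h_i = 1, 2, 2; slopes of the chords Δ_i = (y_(i+1) - y_i)/h_i = -2, 5, -2.
  1·m_0 + 6·m_1 + 2·m_2 = 6(Δ_1 - Δ_0) = 42
  2·m_1 + 8·m_2 + 2·m_3 = 6(Δ_2 - Δ_1) = -42
Clamped end conditions give two more equations: 2h_0·m_0 + h_0·m_1 = 6(Δ_0 - S'(0)) = -48 and h_2·m_2 + 2h_2·m_3 = 6(S'(5) - Δ_2) = 18.
Forward elimination and back-substitution give m_0 = -740/23, m_1 = 376/23, m_2 = -275/23, m_3 = 241/23.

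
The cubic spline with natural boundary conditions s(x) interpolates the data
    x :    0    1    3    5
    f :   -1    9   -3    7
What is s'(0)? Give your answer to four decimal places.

13.4091

Put M_i = s'' at the i-th knot. Here h = (1, 2, 2) and Δ = (10, -6, 5), so the interior equations h_(i-1)·M_(i-1) + 2(h_(i-1)+h_i)·M_i + h_i·M_(i+1) = 6(Δ_i − Δ_(i-1)) read
  1·M_0 + 6·M_1 + 2·M_2 = 6(Δ_1 - Δ_0) = -96
  2·M_1 + 8·M_2 + 2·M_3 = 6(Δ_2 - Δ_1) = 66
Natural end conditions: M_0 = M_3 = 0.
Solving the tridiagonal system: M_0 = 0, M_1 = -225/11, M_2 = 147/11, M_3 = 0.
On [0, 1], s'(x) = b_0 + 2c_0·x + 3d_0·x² with b_0 = Δ_0 - h_0(2M_0 + M_1)/6 = 295/22, c_0 = M_0/2 = 0, d_0 = (M_1 - M_0)/(6h_0) = -75/22. So s'(0) = 295/22.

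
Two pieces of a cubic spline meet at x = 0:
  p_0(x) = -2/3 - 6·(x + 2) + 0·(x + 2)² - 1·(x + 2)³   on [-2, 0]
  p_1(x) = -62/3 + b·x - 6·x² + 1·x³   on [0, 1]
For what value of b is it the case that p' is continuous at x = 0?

p_0'(x) = -6 + 0·(x + 2) - 3·(x + 2)², so p_0'(0) = -18. On the right, p_1'(0) = b, so b = -18.

-18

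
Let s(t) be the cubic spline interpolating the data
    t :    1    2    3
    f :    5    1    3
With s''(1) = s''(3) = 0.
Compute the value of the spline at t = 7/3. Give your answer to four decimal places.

1.1111

Write M_i for s''(x_i). With h_i = 1, 1 and divided differences Δ_i = -4, 2, the continuity of s' gives the tridiagonal system
  1·M_0 + 4·M_1 + 1·M_2 = 6(Δ_1 - Δ_0) = 36
Natural end conditions: M_0 = M_2 = 0.
Hence M_0 = 0, M_1 = 9, M_2 = 0.
On [2, 3], s(t) = 1 - 1·(t - 2) + 9/2·(t - 2)² - 3/2·(t - 2)³.
With (t - 2) = 1/3: s(7/3) = 10/9.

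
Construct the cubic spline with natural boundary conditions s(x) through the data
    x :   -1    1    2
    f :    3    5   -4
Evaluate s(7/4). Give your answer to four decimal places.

Let m_i = s''(x_i). Step sizes h_i = 2, 1; slopes of the chords Δ_i = (y_(i+1) - y_i)/h_i = 1, -9.
  2·m_0 + 6·m_1 + 1·m_2 = 6(Δ_1 - Δ_0) = -60
Natural end conditions: m_0 = m_2 = 0.
Forward elimination and back-substitution give m_0 = 0, m_1 = -10, m_2 = 0.
On [1, 2], s(x) = 5 - 17/3·(x - 1) - 5·(x - 1)² + 5/3·(x - 1)³.
With (x - 1) = 3/4: s(7/4) = -87/64.

-1.3594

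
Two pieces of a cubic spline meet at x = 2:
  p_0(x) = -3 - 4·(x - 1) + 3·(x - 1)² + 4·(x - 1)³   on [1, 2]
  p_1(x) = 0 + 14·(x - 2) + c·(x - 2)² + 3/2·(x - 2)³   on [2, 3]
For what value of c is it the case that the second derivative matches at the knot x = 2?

15

p_0''(x) = 6 + 24·(x - 1), so p_0''(2) = 30. On the right, p_1''(2) = 2c, so c = 15.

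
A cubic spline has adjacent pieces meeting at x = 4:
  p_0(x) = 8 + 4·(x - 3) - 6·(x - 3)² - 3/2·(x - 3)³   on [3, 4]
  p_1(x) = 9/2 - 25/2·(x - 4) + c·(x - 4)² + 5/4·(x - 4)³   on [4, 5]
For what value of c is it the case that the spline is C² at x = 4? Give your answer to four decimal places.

p_0''(x) = -12 - 9·(x - 3), so p_0''(4) = -21. On the right, p_1''(4) = 2c, so c = -21/2.

-10.5000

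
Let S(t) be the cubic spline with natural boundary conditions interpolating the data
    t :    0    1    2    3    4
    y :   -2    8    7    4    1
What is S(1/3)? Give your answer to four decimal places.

2.1640

Let σ_i = S''(x_i). Step sizes h_i = 1, 1, 1, 1; slopes of the chords Δ_i = (y_(i+1) - y_i)/h_i = 10, -1, -3, -3.
  1·σ_0 + 4·σ_1 + 1·σ_2 = 6(Δ_1 - Δ_0) = -66
  1·σ_1 + 4·σ_2 + 1·σ_3 = 6(Δ_2 - Δ_1) = -12
  1·σ_2 + 4·σ_3 + 1·σ_4 = 6(Δ_3 - Δ_2) = 0
Natural end conditions: σ_0 = σ_4 = 0.
Solving the tridiagonal system: σ_0 = 0, σ_1 = -471/28, σ_2 = 9/7, σ_3 = -9/28, σ_4 = 0.
On [0, 1], S(t) = -2 + 717/56·t + 0·t² - 157/56·t³.
With t = 1/3: S(1/3) = 409/189.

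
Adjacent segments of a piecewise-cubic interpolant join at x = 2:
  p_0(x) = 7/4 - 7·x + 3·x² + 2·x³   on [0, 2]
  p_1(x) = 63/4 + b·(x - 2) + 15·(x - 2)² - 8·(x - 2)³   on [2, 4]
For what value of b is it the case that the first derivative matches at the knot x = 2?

29

p_0'(x) = -7 + 6·x + 6·x², so p_0'(2) = 29. On the right, p_1'(2) = b, so b = 29.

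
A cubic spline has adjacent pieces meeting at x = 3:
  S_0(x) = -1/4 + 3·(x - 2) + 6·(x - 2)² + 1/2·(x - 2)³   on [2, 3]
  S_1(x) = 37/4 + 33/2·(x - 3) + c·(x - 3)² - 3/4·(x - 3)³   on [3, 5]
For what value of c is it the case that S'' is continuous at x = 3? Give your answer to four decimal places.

7.5000

S_0''(x) = 12 + 3·(x - 2), so S_0''(3) = 15. On the right, S_1''(3) = 2c, so c = 15/2.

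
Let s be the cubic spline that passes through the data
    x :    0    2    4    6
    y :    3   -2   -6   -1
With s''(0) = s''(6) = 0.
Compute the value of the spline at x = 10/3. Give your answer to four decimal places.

-5.4321

With M_i denoting the second derivative at x_i, h_i = 2, 2, 2, and Δ_i = (y_(i+1) − y_i)/h_i = -5/2, -2, 5/2:
  2·M_0 + 8·M_1 + 2·M_2 = 6(Δ_1 - Δ_0) = 3
  2·M_1 + 8·M_2 + 2·M_3 = 6(Δ_2 - Δ_1) = 27
Natural end conditions: M_0 = M_3 = 0.
Hence M_0 = 0, M_1 = -1/2, M_2 = 7/2, M_3 = 0.
On [2, 4], s(x) = -2 - 17/6·(x - 2) - 1/4·(x - 2)² + 1/3·(x - 2)³.
With (x - 2) = 4/3: s(10/3) = -440/81.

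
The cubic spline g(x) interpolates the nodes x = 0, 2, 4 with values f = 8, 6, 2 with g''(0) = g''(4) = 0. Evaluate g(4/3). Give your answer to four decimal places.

6.8519

Write M_i for g''(x_i). With h_i = 2, 2 and divided differences Δ_i = -1, -2, the continuity of g' gives the tridiagonal system
  2·M_0 + 8·M_1 + 2·M_2 = 6(Δ_1 - Δ_0) = -6
Natural end conditions: M_0 = M_2 = 0.
Hence M_0 = 0, M_1 = -3/4, M_2 = 0.
On [0, 2], g(x) = 8 - 3/4·x + 0·x² - 1/16·x³.
With x = 4/3: g(4/3) = 185/27.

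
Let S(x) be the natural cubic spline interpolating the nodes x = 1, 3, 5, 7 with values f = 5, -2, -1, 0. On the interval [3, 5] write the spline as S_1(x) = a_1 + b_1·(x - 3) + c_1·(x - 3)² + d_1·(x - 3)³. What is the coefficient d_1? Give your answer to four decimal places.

Let m_i = S''(x_i). Step sizes h_i = 2, 2, 2; slopes of the chords Δ_i = (y_(i+1) - y_i)/h_i = -7/2, 1/2, 1/2.
  2·m_0 + 8·m_1 + 2·m_2 = 6(Δ_1 - Δ_0) = 24
  2·m_1 + 8·m_2 + 2·m_3 = 6(Δ_2 - Δ_1) = 0
Natural end conditions: m_0 = m_3 = 0.
Solving: m_0 = 0, m_1 = 16/5, m_2 = -4/5, m_3 = 0.
On [3, 5], with S_1(x) = a_1 + b_1·(x - 3) + c_1·(x - 3)² + d_1·(x - 3)³: c_1 = m_1/2 = 8/5, d_1 = (m_2 - m_1)/(6h_1) = -1/3, b_1 = Δ_1 - h_1(2m_1 + m_2)/6 = -41/30.

-0.3333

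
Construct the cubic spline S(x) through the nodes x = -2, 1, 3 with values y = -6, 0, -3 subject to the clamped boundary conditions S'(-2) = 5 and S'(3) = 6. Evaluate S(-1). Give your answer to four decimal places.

Let σ_i = S''(x_i). Step sizes h_i = 3, 2; slopes of the chords Δ_i = (y_(i+1) - y_i)/h_i = 2, -3/2.
  3·σ_0 + 10·σ_1 + 2·σ_2 = 6(Δ_1 - Δ_0) = -21
Clamped end conditions give two more equations: 2h_0·σ_0 + h_0·σ_1 = 6(Δ_0 - S'(-2)) = -18 and h_1·σ_1 + 2h_1·σ_2 = 6(S'(3) - Δ_1) = 45.
Forward elimination and back-substitution give σ_0 = -7/10, σ_1 = -23/5, σ_2 = 271/20.
On [-2, 1], S(x) = -6 + 5·(x + 2) - 7/20·(x + 2)² - 13/60·(x + 2)³.
With (x + 2) = 1: S(-1) = -47/30.

-1.5667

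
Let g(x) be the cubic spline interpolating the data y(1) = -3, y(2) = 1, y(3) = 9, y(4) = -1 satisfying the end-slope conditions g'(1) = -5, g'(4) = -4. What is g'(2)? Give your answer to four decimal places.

11.0667

Let M_i = g''(x_i). Step sizes h_i = 1, 1, 1; slopes of the chords Δ_i = (y_(i+1) - y_i)/h_i = 4, 8, -10.
  1·M_0 + 4·M_1 + 1·M_2 = 6(Δ_1 - Δ_0) = 24
  1·M_1 + 4·M_2 + 1·M_3 = 6(Δ_2 - Δ_1) = -108
Clamped end conditions give two more equations: 2h_0·M_0 + h_0·M_1 = 6(Δ_0 - g'(1)) = 54 and h_2·M_2 + 2h_2·M_3 = 6(g'(4) - Δ_2) = 36.
Hence M_0 = 328/15, M_1 = 154/15, M_2 = -584/15, M_3 = 562/15.
On [2, 3], g'(x) = b_1 + 2c_1·(x - 2) + 3d_1·(x - 2)² with b_1 = Δ_1 - h_1(2M_1 + M_2)/6 = 166/15, c_1 = M_1/2 = 77/15, d_1 = (M_2 - M_1)/(6h_1) = -41/5. So g'(2) = 166/15.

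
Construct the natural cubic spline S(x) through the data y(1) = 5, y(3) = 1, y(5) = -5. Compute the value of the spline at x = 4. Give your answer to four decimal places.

-1.8125

Put M_i = S'' at the i-th knot. Here h = (2, 2) and Δ = (-2, -3), so the interior equations h_(i-1)·M_(i-1) + 2(h_(i-1)+h_i)·M_i + h_i·M_(i+1) = 6(Δ_i − Δ_(i-1)) read
  2·M_0 + 8·M_1 + 2·M_2 = 6(Δ_1 - Δ_0) = -6
Natural end conditions: M_0 = M_2 = 0.
Hence M_0 = 0, M_1 = -3/4, M_2 = 0.
On [3, 5], S(x) = 1 - 5/2·(x - 3) - 3/8·(x - 3)² + 1/16·(x - 3)³.
With (x - 3) = 1: S(4) = -29/16.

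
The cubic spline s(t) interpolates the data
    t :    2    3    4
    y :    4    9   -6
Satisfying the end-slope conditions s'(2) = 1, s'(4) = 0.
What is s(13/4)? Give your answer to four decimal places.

Write M_i for s''(x_i). With h_i = 1, 1 and divided differences Δ_i = 5, -15, the continuity of s' gives the tridiagonal system
  1·M_0 + 4·M_1 + 1·M_2 = 6(Δ_1 - Δ_0) = -120
Clamped end conditions give two more equations: 2h_0·M_0 + h_0·M_1 = 6(Δ_0 - s'(2)) = 24 and h_1·M_1 + 2h_1·M_2 = 6(s'(4) - Δ_1) = 90.
Solving the tridiagonal system: M_0 = 83/2, M_1 = -59, M_2 = 149/2.
On [3, 4], s(t) = 9 - 31/4·(t - 3) - 59/2·(t - 3)² + 89/4·(t - 3)³.
With (t - 3) = 1/4: s(13/4) = 1425/256.

5.5664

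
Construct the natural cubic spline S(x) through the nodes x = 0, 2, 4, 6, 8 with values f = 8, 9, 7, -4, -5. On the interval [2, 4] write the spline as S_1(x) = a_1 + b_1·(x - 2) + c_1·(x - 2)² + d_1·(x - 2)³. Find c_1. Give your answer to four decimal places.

Let M_i = S''(x_i). Step sizes h_i = 2, 2, 2, 2; slopes of the chords Δ_i = (y_(i+1) - y_i)/h_i = 1/2, -1, -11/2, -1/2.
  2·M_0 + 8·M_1 + 2·M_2 = 6(Δ_1 - Δ_0) = -9
  2·M_1 + 8·M_2 + 2·M_3 = 6(Δ_2 - Δ_1) = -27
  2·M_2 + 8·M_3 + 2·M_4 = 6(Δ_3 - Δ_2) = 30
Natural end conditions: M_0 = M_4 = 0.
Solving the tridiagonal system: M_0 = 0, M_1 = 3/112, M_2 = -129/28, M_3 = 549/112, M_4 = 0.
On [2, 4], with S_1(x) = a_1 + b_1·(x - 2) + c_1·(x - 2)² + d_1·(x - 2)³: c_1 = M_1/2 = 3/224, d_1 = (M_2 - M_1)/(6h_1) = -173/448, b_1 = Δ_1 - h_1(2M_1 + M_2)/6 = 29/56.

0.0134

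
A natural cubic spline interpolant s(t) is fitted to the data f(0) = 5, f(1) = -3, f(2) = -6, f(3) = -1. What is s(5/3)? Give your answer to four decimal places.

-5.9037

With M_i denoting the second derivative at x_i, h_i = 1, 1, 1, and Δ_i = (y_(i+1) − y_i)/h_i = -8, -3, 5:
  1·M_0 + 4·M_1 + 1·M_2 = 6(Δ_1 - Δ_0) = 30
  1·M_1 + 4·M_2 + 1·M_3 = 6(Δ_2 - Δ_1) = 48
Natural end conditions: M_0 = M_3 = 0.
Hence M_0 = 0, M_1 = 24/5, M_2 = 54/5, M_3 = 0.
On [1, 2], s(t) = -3 - 32/5·(t - 1) + 12/5·(t - 1)² + 1·(t - 1)³.
With (t - 1) = 2/3: s(5/3) = -797/135.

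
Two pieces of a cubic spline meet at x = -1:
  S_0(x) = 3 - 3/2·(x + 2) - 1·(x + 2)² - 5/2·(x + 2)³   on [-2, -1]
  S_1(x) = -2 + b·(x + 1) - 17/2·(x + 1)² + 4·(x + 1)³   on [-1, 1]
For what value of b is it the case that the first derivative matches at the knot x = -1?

-11

S_0'(x) = -3/2 - 2·(x + 2) - 15/2·(x + 2)², so S_0'(-1) = -11. On the right, S_1'(-1) = b, so b = -11.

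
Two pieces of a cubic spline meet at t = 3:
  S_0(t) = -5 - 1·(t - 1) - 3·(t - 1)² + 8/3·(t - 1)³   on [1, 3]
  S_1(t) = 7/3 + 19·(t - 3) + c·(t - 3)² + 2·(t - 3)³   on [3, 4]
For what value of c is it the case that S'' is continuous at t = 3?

13

S_0''(t) = -6 + 16·(t - 1), so S_0''(3) = 26. On the right, S_1''(3) = 2c, so c = 13.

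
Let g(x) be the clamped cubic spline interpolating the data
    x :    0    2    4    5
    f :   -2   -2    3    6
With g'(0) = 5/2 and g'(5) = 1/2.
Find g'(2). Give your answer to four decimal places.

0.2391

With M_i denoting the second derivative at x_i, h_i = 2, 2, 1, and Δ_i = (y_(i+1) − y_i)/h_i = 0, 5/2, 3:
  2·M_0 + 8·M_1 + 2·M_2 = 6(Δ_1 - Δ_0) = 15
  2·M_1 + 6·M_2 + 1·M_3 = 6(Δ_2 - Δ_1) = 3
Clamped end conditions give two more equations: 2h_0·M_0 + h_0·M_1 = 6(Δ_0 - g'(0)) = -15 and h_2·M_2 + 2h_2·M_3 = 6(g'(5) - Δ_2) = -15.
Solving: M_0 = -241/46, M_1 = 137/46, M_2 = 19/23, M_3 = -182/23.
On [2, 4], g'(x) = b_1 + 2c_1·(x - 2) + 3d_1·(x - 2)² with b_1 = Δ_1 - h_1(2M_1 + M_2)/6 = 11/46, c_1 = M_1/2 = 137/92, d_1 = (M_2 - M_1)/(6h_1) = -33/184. So g'(2) = 11/46.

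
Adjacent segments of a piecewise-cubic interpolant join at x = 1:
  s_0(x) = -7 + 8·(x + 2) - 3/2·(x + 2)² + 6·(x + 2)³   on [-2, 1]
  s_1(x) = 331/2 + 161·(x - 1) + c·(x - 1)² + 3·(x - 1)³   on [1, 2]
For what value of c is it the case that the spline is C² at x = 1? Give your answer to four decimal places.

52.5000

s_0''(x) = -3 + 36·(x + 2), so s_0''(1) = 105. On the right, s_1''(1) = 2c, so c = 105/2.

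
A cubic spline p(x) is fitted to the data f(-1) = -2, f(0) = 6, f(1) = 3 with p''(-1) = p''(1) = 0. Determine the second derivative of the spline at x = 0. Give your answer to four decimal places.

With σ_i denoting the second derivative at x_i, h_i = 1, 1, and Δ_i = (y_(i+1) − y_i)/h_i = 8, -3:
  1·σ_0 + 4·σ_1 + 1·σ_2 = 6(Δ_1 - Δ_0) = -66
Natural end conditions: σ_0 = σ_2 = 0.
Solving the tridiagonal system: σ_0 = 0, σ_1 = -33/2, σ_2 = 0.

-16.5000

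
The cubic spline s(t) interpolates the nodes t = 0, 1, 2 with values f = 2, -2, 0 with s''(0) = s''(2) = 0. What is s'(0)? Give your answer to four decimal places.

Let M_i = s''(x_i). Step sizes h_i = 1, 1; slopes of the chords Δ_i = (y_(i+1) - y_i)/h_i = -4, 2.
  1·M_0 + 4·M_1 + 1·M_2 = 6(Δ_1 - Δ_0) = 36
Natural end conditions: M_0 = M_2 = 0.
Solving: M_0 = 0, M_1 = 9, M_2 = 0.
On [0, 1], s'(t) = b_0 + 2c_0·t + 3d_0·t² with b_0 = Δ_0 - h_0(2M_0 + M_1)/6 = -11/2, c_0 = M_0/2 = 0, d_0 = (M_1 - M_0)/(6h_0) = 3/2. So s'(0) = -11/2.

-5.5000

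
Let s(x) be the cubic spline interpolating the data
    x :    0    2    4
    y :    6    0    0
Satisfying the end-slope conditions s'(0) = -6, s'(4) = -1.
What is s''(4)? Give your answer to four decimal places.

Write σ_i for s''(x_i). With h_i = 2, 2 and divided differences Δ_i = -3, 0, the continuity of s' gives the tridiagonal system
  2·σ_0 + 8·σ_1 + 2·σ_2 = 6(Δ_1 - Δ_0) = 18
Clamped end conditions give two more equations: 2h_0·σ_0 + h_0·σ_1 = 6(Δ_0 - s'(0)) = 18 and h_1·σ_1 + 2h_1·σ_2 = 6(s'(4) - Δ_1) = -6.
Forward elimination and back-substitution give σ_0 = 7/2, σ_1 = 2, σ_2 = -5/2.

-2.5000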